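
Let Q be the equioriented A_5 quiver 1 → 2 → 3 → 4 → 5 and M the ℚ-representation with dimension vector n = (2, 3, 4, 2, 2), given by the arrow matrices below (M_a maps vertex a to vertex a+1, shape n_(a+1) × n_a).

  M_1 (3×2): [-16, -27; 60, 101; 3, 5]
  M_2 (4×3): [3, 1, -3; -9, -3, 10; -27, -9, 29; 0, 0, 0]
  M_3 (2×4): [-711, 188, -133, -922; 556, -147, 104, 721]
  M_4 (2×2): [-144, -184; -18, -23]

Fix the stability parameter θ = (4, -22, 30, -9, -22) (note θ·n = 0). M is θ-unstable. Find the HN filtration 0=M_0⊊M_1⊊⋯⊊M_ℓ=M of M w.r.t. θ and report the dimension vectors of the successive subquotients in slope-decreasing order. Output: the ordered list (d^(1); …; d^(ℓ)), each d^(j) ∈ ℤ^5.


Via rank(M_{q-1}∘⋯∘M_p): M ≅ I[1,2], I[1,5], I[2,3], I[3,3], I[3,4], I[5,5].
μ_θ-semistable layers: μ^(1)=30; μ^(2)=21/2; μ^(3)=-1/3; μ^(4)=-9; μ^(5)=-22

((0, 0, 2, 0, 0); (0, 0, 1, 1, 0); (0, 0, 1, 1, 1); (2, 2, 0, 0, 0); (0, 1, 0, 0, 1))


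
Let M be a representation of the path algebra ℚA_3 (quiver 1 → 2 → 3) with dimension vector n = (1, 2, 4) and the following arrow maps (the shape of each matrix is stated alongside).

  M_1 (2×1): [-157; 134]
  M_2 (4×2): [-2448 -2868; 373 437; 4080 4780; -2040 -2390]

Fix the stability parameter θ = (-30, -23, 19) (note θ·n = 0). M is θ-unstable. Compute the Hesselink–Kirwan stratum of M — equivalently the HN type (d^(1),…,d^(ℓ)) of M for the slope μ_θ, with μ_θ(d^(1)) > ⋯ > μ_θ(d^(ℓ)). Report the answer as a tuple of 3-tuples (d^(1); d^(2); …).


Barcode: M ≅ I[1,3], I[2,3], I[3,3]^2. HN layers by μ_θ (3 steps, strictly decreasing):
  μ^(1)=19; μ^(2)=-23; μ^(3)=-30

((0, 0, 4); (0, 2, 0); (1, 0, 0))


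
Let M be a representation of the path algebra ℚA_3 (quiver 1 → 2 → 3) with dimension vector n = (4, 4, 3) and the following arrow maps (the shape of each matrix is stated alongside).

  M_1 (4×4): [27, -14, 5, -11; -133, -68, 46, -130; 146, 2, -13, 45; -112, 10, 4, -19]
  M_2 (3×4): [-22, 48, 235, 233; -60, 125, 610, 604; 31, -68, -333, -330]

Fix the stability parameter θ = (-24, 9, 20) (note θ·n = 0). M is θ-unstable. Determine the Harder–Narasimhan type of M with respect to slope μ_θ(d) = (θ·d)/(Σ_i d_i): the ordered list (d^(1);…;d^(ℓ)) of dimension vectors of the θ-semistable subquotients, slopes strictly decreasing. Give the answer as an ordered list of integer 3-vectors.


Barcode: M ≅ I[1,1], I[1,2], I[1,3]^2, I[2,3]. HN layers by μ_θ (3 steps, strictly decreasing):
  μ^(1)=20; μ^(2)=9; μ^(3)=-24

((0, 0, 3); (0, 4, 0); (4, 0, 0))


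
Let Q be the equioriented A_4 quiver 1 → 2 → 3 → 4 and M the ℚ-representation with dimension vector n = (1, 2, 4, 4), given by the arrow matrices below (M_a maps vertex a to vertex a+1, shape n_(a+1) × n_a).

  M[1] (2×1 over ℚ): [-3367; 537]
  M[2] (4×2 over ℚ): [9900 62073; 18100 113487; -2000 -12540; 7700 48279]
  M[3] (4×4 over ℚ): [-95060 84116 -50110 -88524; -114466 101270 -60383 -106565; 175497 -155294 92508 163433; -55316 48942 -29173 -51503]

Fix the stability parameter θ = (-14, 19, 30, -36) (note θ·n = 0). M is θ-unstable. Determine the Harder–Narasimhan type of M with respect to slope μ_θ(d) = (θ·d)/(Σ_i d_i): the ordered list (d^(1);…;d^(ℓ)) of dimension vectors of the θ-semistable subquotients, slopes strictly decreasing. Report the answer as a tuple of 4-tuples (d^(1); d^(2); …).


Interval decomposition of M: I[1,4], I[2,2], I[3,3], I[3,4]^2, I[4,4].
HN type (ℓ=6): μ^(1)=30; μ^(2)=19; μ^(3)=13/3; μ^(4)=-3; μ^(5)=-14; μ^(6)=-36

((0, 0, 1, 0); (0, 1, 0, 0); (0, 1, 1, 1); (0, 0, 2, 2); (1, 0, 0, 0); (0, 0, 0, 1))


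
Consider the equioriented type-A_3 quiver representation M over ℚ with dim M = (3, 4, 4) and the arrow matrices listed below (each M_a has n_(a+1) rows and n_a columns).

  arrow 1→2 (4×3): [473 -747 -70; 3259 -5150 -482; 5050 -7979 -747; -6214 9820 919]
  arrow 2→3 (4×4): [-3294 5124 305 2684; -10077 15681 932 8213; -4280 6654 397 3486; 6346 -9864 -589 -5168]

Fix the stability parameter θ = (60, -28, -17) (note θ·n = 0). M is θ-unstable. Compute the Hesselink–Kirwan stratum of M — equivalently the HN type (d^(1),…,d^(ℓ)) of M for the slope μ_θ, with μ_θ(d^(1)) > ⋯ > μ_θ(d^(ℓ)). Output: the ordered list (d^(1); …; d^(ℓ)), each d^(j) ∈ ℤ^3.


Via rank(M_{q-1}∘⋯∘M_p): M ≅ I[1,2]^2, I[1,3], I[2,3], I[3,3]^2.
μ_θ-semistable layers: μ^(1)=16; μ^(2)=5; μ^(3)=-17; μ^(4)=-28

((2, 2, 0); (1, 1, 1); (0, 0, 3); (0, 1, 0))


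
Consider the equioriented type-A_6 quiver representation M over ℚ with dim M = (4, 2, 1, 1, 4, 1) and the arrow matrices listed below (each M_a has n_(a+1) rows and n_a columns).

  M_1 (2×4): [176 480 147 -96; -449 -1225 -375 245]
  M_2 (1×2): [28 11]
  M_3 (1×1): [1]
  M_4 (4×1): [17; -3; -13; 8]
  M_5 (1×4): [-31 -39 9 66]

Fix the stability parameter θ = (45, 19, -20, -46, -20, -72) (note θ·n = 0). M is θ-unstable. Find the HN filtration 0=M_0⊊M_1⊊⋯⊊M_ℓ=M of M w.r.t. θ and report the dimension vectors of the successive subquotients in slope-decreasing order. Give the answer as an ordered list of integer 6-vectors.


Via rank(M_{q-1}∘⋯∘M_p): M ≅ I[1,1]^2, I[1,2], I[1,6], I[5,5]^3.
μ_θ-semistable layers: μ^(1)=45; μ^(2)=32; μ^(3)=-47/3; μ^(4)=-20

((2, 0, 0, 0, 0, 0); (1, 1, 0, 0, 0, 0); (1, 1, 1, 1, 1, 1); (0, 0, 0, 0, 3, 0))


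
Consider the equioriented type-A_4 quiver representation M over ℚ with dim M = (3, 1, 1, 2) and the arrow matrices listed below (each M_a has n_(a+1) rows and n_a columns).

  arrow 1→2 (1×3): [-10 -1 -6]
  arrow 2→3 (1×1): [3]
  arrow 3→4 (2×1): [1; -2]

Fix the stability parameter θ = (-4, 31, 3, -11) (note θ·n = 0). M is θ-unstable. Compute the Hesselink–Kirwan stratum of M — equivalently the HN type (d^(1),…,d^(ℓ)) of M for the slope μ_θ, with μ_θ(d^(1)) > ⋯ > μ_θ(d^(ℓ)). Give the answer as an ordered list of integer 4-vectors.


Barcode: M ≅ I[1,1]^2, I[1,4], I[4,4]. HN layers by μ_θ (3 steps, strictly decreasing):
  μ^(1)=23/3; μ^(2)=-4; μ^(3)=-11

((0, 1, 1, 1); (3, 0, 0, 0); (0, 0, 0, 1))


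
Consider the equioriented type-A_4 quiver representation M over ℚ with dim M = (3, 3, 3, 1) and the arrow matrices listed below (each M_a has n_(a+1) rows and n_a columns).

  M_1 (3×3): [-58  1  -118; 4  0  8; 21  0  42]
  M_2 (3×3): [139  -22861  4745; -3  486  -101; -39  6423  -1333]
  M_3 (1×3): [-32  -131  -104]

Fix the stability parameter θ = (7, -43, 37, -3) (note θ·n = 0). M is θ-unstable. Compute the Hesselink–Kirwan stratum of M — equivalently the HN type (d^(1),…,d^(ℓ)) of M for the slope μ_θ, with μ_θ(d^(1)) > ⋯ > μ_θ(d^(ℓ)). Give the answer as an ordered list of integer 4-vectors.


Interval decomposition of M: I[1,1], I[1,2], I[1,4], I[2,3], I[3,3].
HN type (ℓ=5): μ^(1)=37; μ^(2)=17; μ^(3)=7; μ^(4)=-18; μ^(5)=-43

((0, 0, 2, 0); (0, 0, 1, 1); (1, 0, 0, 0); (2, 2, 0, 0); (0, 1, 0, 0))


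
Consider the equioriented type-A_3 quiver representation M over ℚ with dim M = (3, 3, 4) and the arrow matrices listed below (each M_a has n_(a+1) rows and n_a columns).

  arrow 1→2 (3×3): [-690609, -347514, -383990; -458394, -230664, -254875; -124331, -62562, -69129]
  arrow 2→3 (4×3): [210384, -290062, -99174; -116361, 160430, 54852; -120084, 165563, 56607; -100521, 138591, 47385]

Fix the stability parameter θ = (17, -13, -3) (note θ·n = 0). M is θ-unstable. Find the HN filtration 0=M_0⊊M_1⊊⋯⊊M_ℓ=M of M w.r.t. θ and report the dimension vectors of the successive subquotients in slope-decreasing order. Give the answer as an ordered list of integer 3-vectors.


Interval decomposition of M: I[1,1], I[1,2], I[1,3], I[2,3], I[3,3]^2.
HN type (ℓ=5): μ^(1)=17; μ^(2)=2; μ^(3)=1/3; μ^(4)=-3; μ^(5)=-13

((1, 0, 0); (1, 1, 0); (1, 1, 1); (0, 0, 3); (0, 1, 0))


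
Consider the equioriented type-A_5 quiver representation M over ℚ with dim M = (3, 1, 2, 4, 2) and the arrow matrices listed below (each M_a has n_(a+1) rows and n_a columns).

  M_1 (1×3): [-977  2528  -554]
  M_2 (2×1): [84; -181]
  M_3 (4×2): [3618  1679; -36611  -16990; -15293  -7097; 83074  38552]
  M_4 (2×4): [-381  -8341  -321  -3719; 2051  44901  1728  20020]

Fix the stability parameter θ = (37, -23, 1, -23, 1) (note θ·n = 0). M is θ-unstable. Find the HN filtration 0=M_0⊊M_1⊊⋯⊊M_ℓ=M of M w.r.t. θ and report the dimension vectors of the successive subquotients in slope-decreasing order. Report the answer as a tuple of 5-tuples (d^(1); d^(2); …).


Interval decomposition of M: I[1,1]^2, I[1,5], I[3,4], I[4,4], I[4,5].
HN type (ℓ=5): μ^(1)=37; μ^(2)=1; μ^(3)=-2; μ^(4)=-11; μ^(5)=-23

((2, 0, 0, 0, 0); (0, 0, 0, 0, 2); (1, 1, 1, 1, 0); (0, 0, 1, 1, 0); (0, 0, 0, 2, 0))


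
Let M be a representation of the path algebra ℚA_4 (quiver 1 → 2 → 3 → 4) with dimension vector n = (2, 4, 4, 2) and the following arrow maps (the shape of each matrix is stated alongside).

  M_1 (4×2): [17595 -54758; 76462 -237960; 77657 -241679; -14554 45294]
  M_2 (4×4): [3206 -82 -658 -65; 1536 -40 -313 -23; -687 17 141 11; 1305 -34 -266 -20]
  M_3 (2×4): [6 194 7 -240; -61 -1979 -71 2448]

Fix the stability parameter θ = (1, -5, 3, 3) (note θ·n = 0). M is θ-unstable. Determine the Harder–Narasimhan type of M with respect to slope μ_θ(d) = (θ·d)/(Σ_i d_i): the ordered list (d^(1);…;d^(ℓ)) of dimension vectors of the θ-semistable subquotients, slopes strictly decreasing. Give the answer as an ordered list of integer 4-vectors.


Barcode: M ≅ I[1,4]^2, I[2,3]^2. HN layers by μ_θ (3 steps, strictly decreasing):
  μ^(1)=3; μ^(2)=-2; μ^(3)=-5

((0, 0, 4, 2); (2, 2, 0, 0); (0, 2, 0, 0))


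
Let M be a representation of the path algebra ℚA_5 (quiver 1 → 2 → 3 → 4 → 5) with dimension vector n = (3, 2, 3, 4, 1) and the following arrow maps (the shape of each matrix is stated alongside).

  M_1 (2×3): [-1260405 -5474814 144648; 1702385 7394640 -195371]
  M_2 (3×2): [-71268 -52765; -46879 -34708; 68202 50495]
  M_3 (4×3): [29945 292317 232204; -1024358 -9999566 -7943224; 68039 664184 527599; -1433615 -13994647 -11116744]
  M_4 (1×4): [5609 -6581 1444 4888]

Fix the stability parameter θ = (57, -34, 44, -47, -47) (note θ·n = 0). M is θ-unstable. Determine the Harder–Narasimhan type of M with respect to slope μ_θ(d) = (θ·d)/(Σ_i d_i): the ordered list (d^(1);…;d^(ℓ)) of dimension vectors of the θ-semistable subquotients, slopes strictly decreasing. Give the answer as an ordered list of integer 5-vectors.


Barcode: M ≅ I[1,1], I[1,3], I[1,5], I[3,4], I[4,4]^2. HN layers by μ_θ (6 steps, strictly decreasing):
  μ^(1)=57; μ^(2)=44; μ^(3)=23/2; μ^(4)=-3/2; μ^(5)=-27/5; μ^(6)=-47

((1, 0, 0, 0, 0); (0, 0, 1, 0, 0); (1, 1, 0, 0, 0); (0, 0, 1, 1, 0); (1, 1, 1, 1, 1); (0, 0, 0, 2, 0))


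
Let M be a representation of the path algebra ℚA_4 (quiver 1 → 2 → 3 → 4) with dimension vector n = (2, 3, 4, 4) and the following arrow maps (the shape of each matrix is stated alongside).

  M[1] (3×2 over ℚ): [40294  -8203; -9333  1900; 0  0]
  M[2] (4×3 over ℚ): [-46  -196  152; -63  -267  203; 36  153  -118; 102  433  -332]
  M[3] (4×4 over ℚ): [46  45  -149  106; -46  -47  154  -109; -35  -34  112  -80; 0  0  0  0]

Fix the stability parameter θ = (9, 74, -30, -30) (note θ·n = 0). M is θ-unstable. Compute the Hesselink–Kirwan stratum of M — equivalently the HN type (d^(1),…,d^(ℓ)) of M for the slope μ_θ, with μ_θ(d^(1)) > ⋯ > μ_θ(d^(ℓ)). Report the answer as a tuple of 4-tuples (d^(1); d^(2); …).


Via rank(M_{q-1}∘⋯∘M_p): M ≅ I[1,4]^2, I[2,3], I[3,4], I[4,4].
μ_θ-semistable layers: μ^(1)=22; μ^(2)=23/4; μ^(3)=-30

((0, 1, 1, 0); (2, 2, 2, 2); (0, 0, 1, 2))


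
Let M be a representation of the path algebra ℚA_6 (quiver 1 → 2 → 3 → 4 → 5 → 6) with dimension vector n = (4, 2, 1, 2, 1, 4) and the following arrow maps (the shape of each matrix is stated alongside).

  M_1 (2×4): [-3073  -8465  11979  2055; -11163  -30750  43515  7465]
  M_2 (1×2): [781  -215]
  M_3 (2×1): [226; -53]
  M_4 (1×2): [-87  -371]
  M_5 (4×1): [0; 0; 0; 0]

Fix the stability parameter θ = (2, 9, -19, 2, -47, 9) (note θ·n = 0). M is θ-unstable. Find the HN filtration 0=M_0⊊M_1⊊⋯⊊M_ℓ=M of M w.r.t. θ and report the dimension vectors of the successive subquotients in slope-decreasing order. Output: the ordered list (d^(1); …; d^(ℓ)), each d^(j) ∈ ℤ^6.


Via rank(M_{q-1}∘⋯∘M_p): M ≅ I[1,1]^2, I[1,2], I[1,5], I[4,4], I[6,6]^4.
μ_θ-semistable layers: μ^(1)=9; μ^(2)=2; μ^(3)=-53/5

((0, 1, 0, 0, 0, 4); (3, 0, 0, 1, 0, 0); (1, 1, 1, 1, 1, 0))


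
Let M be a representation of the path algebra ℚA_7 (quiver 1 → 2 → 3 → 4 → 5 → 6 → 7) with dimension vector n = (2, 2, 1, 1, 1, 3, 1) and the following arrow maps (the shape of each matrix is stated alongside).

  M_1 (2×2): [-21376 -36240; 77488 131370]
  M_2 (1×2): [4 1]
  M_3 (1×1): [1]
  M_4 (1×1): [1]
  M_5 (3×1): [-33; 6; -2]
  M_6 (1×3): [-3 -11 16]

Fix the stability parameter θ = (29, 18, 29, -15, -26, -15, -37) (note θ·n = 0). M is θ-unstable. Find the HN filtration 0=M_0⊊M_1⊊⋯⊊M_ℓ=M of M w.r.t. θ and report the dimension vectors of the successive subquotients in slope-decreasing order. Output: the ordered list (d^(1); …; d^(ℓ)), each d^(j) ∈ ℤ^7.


Interval decomposition of M: I[1,1], I[1,7], I[2,2], I[6,6]^2.
HN type (ℓ=4): μ^(1)=29; μ^(2)=18; μ^(3)=-17/7; μ^(4)=-15

((1, 0, 0, 0, 0, 0, 0); (0, 1, 0, 0, 0, 0, 0); (1, 1, 1, 1, 1, 1, 1); (0, 0, 0, 0, 0, 2, 0))


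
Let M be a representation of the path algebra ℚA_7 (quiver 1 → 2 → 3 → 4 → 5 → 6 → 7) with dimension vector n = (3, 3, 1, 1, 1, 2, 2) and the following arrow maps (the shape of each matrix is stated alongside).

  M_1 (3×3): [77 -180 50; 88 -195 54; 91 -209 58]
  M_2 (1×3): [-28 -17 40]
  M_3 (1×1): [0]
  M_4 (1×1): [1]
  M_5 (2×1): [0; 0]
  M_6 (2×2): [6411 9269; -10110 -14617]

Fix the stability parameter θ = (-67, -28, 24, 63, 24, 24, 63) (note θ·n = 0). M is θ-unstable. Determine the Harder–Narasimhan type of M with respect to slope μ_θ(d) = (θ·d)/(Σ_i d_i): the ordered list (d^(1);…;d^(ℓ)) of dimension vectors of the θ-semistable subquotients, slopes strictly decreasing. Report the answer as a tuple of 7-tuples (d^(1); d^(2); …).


Interval decomposition of M: I[1,2]^2, I[1,3], I[4,5], I[6,7]^2.
HN type (ℓ=5): μ^(1)=63; μ^(2)=87/2; μ^(3)=24; μ^(4)=-28; μ^(5)=-67

((0, 0, 0, 0, 0, 0, 2); (0, 0, 0, 1, 1, 0, 0); (0, 0, 1, 0, 0, 2, 0); (0, 3, 0, 0, 0, 0, 0); (3, 0, 0, 0, 0, 0, 0))


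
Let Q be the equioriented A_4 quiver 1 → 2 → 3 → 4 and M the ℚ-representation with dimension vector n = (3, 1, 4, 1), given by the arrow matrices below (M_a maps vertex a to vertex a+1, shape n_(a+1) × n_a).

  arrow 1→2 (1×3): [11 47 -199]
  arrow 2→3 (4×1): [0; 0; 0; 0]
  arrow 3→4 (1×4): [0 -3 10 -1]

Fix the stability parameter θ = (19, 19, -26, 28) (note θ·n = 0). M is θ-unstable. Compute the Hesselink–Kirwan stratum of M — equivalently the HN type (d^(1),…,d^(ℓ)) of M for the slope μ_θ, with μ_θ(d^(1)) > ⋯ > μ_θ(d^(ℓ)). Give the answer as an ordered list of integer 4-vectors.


Barcode: M ≅ I[1,1]^2, I[1,2], I[3,3]^3, I[3,4]. HN layers by μ_θ (3 steps, strictly decreasing):
  μ^(1)=28; μ^(2)=19; μ^(3)=-26

((0, 0, 0, 1); (3, 1, 0, 0); (0, 0, 4, 0))


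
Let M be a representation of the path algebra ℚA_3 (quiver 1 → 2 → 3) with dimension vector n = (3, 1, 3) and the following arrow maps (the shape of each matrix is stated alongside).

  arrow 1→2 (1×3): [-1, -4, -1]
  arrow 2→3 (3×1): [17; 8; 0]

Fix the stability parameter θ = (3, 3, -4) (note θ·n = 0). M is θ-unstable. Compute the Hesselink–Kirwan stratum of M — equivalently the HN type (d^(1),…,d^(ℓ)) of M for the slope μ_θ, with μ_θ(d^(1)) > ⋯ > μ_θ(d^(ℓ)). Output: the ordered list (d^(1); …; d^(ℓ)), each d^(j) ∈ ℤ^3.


Barcode: M ≅ I[1,1]^2, I[1,3], I[3,3]^2. HN layers by μ_θ (3 steps, strictly decreasing):
  μ^(1)=3; μ^(2)=2/3; μ^(3)=-4

((2, 0, 0); (1, 1, 1); (0, 0, 2))


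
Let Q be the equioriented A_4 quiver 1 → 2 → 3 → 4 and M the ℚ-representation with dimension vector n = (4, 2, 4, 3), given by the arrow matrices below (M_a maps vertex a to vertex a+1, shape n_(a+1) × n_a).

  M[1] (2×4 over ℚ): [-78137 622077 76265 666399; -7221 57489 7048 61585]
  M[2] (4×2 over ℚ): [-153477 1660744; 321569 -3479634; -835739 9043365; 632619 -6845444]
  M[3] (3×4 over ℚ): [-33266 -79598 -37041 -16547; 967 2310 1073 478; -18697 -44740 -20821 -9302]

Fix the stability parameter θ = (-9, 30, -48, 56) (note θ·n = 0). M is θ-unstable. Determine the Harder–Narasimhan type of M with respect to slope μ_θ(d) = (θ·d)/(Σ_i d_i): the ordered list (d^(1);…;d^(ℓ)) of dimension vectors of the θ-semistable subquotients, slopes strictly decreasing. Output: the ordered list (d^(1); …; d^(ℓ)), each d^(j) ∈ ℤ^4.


Interval decomposition of M: I[1,1]^2, I[1,3], I[1,4], I[3,4]^2.
HN type (ℓ=3): μ^(1)=56; μ^(2)=-9; μ^(3)=-48

((0, 0, 0, 3); (4, 2, 2, 0); (0, 0, 2, 0))


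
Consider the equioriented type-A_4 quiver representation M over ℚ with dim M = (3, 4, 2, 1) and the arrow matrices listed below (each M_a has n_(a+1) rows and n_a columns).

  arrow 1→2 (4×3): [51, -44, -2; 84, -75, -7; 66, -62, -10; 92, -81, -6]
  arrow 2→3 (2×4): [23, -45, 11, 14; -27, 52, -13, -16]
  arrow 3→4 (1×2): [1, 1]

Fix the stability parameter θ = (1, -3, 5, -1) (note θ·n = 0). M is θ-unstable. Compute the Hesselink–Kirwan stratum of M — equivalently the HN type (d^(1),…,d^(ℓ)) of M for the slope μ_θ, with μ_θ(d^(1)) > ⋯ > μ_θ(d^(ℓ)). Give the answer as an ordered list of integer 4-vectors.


Interval decomposition of M: I[1,2], I[1,3], I[1,4], I[2,2].
HN type (ℓ=4): μ^(1)=5; μ^(2)=2; μ^(3)=-1; μ^(4)=-3

((0, 0, 1, 0); (0, 0, 1, 1); (3, 3, 0, 0); (0, 1, 0, 0))


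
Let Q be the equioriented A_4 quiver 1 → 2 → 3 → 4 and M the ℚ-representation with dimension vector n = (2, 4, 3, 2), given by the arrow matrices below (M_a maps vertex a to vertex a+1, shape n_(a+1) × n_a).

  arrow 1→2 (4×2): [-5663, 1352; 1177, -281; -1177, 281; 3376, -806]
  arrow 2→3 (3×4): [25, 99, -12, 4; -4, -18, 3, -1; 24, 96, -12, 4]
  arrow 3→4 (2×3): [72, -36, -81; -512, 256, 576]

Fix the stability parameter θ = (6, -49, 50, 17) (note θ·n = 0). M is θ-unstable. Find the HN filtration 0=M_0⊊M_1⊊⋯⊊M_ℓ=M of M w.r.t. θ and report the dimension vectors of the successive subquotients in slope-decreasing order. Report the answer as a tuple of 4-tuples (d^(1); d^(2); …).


Barcode: M ≅ I[1,3]^2, I[2,2]^2, I[3,4], I[4,4]. HN layers by μ_θ (5 steps, strictly decreasing):
  μ^(1)=50; μ^(2)=67/2; μ^(3)=17; μ^(4)=-43/2; μ^(5)=-49

((0, 0, 2, 0); (0, 0, 1, 1); (0, 0, 0, 1); (2, 2, 0, 0); (0, 2, 0, 0))


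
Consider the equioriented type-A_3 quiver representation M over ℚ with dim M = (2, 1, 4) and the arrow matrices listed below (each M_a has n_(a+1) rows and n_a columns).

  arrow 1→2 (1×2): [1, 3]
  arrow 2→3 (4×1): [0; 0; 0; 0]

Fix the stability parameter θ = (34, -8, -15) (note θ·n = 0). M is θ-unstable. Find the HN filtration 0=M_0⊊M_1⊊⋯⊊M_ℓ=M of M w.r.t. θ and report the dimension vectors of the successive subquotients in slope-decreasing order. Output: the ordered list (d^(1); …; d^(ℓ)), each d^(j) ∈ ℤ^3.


Barcode: M ≅ I[1,1], I[1,2], I[3,3]^4. HN layers by μ_θ (3 steps, strictly decreasing):
  μ^(1)=34; μ^(2)=13; μ^(3)=-15

((1, 0, 0); (1, 1, 0); (0, 0, 4))


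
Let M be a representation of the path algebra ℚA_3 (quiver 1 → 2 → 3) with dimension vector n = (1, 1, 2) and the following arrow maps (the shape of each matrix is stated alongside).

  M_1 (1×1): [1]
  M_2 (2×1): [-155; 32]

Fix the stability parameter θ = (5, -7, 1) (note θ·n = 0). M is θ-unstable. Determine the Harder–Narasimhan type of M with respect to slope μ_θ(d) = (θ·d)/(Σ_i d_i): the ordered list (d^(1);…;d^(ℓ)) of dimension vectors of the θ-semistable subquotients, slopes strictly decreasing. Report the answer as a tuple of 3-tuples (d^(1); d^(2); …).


Interval decomposition of M: I[1,3], I[3,3].
HN type (ℓ=2): μ^(1)=1; μ^(2)=-1

((0, 0, 2); (1, 1, 0))


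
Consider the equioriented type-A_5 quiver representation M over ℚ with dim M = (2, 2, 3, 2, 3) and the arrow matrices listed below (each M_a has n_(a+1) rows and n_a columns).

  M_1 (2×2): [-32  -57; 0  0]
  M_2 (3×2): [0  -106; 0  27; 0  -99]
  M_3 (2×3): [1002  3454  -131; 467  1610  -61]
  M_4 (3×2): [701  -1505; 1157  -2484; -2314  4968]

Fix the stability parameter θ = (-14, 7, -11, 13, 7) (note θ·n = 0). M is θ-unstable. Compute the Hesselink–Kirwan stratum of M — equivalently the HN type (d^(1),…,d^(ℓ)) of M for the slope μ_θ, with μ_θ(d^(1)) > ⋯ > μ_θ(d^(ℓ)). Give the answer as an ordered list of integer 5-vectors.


Via rank(M_{q-1}∘⋯∘M_p): M ≅ I[1,1], I[1,2], I[2,5], I[3,3], I[3,5], I[5,5].
μ_θ-semistable layers: μ^(1)=10; μ^(2)=7; μ^(3)=-2; μ^(4)=-11; μ^(5)=-14

((0, 0, 0, 2, 2); (0, 1, 0, 0, 1); (0, 1, 1, 0, 0); (0, 0, 2, 0, 0); (2, 0, 0, 0, 0))


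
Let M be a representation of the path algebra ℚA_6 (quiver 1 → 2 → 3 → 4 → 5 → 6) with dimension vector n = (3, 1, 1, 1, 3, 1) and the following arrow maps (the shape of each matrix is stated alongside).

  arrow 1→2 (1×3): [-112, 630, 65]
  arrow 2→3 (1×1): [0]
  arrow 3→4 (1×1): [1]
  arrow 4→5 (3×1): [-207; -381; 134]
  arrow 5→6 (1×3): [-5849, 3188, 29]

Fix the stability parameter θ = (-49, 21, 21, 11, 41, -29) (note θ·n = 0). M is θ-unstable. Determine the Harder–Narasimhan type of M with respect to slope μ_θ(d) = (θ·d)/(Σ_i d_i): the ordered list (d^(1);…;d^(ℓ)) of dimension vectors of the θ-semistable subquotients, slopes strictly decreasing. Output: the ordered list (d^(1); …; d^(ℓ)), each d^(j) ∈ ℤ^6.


Via rank(M_{q-1}∘⋯∘M_p): M ≅ I[1,1]^2, I[1,2], I[3,6], I[5,5]^2.
μ_θ-semistable layers: μ^(1)=41; μ^(2)=21; μ^(3)=11; μ^(4)=-49

((0, 0, 0, 0, 2, 0); (0, 1, 0, 0, 0, 0); (0, 0, 1, 1, 1, 1); (3, 0, 0, 0, 0, 0))


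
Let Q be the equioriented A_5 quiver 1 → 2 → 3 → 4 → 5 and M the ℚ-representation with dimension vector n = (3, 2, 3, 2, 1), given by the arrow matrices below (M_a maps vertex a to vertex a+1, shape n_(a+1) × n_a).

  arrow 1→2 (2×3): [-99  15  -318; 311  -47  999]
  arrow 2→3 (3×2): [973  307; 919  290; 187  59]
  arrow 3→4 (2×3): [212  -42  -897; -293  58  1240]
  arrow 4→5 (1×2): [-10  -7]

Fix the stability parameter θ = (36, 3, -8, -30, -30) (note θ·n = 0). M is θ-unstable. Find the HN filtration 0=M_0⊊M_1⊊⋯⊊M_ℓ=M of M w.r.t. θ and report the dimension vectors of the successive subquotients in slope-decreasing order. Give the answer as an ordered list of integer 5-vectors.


Interval decomposition of M: I[1,1], I[1,4], I[1,5], I[3,3].
HN type (ℓ=4): μ^(1)=36; μ^(2)=1/4; μ^(3)=-29/5; μ^(4)=-8

((1, 0, 0, 0, 0); (1, 1, 1, 1, 0); (1, 1, 1, 1, 1); (0, 0, 1, 0, 0))


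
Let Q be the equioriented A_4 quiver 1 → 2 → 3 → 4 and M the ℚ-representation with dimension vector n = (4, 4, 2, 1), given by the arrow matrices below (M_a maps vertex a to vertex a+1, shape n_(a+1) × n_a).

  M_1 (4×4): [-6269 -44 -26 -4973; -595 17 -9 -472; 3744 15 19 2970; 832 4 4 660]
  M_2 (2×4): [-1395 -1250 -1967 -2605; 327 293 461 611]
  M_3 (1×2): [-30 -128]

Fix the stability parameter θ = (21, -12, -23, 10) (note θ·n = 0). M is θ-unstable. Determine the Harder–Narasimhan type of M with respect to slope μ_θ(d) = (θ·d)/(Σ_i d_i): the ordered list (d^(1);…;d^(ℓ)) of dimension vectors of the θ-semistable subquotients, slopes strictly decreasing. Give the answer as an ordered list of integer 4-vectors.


Barcode: M ≅ I[1,1], I[1,2], I[1,3], I[1,4], I[2,2]. HN layers by μ_θ (5 steps, strictly decreasing):
  μ^(1)=21; μ^(2)=10; μ^(3)=9/2; μ^(4)=-14/3; μ^(5)=-12

((1, 0, 0, 0); (0, 0, 0, 1); (1, 1, 0, 0); (2, 2, 2, 0); (0, 1, 0, 0))


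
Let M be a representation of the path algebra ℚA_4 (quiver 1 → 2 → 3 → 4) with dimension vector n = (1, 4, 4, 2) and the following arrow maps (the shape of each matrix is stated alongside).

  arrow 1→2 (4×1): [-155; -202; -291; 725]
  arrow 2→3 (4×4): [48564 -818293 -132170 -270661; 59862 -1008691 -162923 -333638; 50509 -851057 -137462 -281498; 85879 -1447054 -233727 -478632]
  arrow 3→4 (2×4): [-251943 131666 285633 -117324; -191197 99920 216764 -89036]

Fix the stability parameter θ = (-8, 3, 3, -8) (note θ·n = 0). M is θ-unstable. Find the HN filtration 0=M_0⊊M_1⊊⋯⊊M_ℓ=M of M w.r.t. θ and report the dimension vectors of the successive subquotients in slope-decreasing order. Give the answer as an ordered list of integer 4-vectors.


Interval decomposition of M: I[1,4], I[2,2], I[2,3], I[2,4], I[3,3].
HN type (ℓ=3): μ^(1)=3; μ^(2)=-2/3; μ^(3)=-8

((0, 2, 2, 0); (0, 2, 2, 2); (1, 0, 0, 0))


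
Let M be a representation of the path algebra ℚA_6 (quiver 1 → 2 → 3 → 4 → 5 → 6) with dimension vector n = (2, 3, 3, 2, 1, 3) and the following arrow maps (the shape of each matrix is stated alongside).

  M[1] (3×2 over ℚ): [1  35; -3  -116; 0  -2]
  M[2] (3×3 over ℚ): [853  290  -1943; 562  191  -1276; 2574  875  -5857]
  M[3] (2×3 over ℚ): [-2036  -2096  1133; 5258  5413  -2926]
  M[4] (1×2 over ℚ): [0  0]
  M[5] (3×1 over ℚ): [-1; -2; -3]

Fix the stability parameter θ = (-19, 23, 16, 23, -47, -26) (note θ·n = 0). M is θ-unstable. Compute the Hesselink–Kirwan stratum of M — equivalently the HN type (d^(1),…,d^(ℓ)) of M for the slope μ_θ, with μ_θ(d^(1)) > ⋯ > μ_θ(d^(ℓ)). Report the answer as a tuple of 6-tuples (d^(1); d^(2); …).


Via rank(M_{q-1}∘⋯∘M_p): M ≅ I[1,3], I[1,4], I[2,4], I[5,6], I[6,6]^2.
μ_θ-semistable layers: μ^(1)=23; μ^(2)=39/2; μ^(3)=-19; μ^(4)=-26; μ^(5)=-47

((0, 0, 0, 2, 0, 0); (0, 3, 3, 0, 0, 0); (2, 0, 0, 0, 0, 0); (0, 0, 0, 0, 0, 3); (0, 0, 0, 0, 1, 0))


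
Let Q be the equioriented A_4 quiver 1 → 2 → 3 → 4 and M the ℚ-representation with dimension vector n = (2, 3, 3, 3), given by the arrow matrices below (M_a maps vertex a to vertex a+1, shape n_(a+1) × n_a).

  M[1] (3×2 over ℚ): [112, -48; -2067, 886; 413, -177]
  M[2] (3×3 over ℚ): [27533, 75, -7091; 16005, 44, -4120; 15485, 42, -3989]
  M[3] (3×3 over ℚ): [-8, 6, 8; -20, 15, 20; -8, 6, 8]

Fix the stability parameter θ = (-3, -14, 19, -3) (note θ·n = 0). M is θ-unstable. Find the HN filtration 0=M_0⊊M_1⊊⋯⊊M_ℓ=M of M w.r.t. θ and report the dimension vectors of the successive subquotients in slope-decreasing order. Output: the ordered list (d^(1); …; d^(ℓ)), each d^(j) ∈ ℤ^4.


Barcode: M ≅ I[1,3]^2, I[2,4], I[4,4]^2. HN layers by μ_θ (5 steps, strictly decreasing):
  μ^(1)=19; μ^(2)=8; μ^(3)=-3; μ^(4)=-17/2; μ^(5)=-14

((0, 0, 2, 0); (0, 0, 1, 1); (0, 0, 0, 2); (2, 2, 0, 0); (0, 1, 0, 0))


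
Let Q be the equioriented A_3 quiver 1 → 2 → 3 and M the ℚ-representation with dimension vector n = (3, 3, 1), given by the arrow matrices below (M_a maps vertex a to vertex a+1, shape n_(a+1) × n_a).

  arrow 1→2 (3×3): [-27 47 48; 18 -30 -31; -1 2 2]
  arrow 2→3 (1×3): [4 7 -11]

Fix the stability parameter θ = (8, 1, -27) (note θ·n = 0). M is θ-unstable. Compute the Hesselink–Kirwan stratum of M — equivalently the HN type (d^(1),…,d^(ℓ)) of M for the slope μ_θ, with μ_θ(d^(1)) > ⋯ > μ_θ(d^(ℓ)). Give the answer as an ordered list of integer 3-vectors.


Barcode: M ≅ I[1,2]^2, I[1,3]. HN layers by μ_θ (2 steps, strictly decreasing):
  μ^(1)=9/2; μ^(2)=-6

((2, 2, 0); (1, 1, 1))


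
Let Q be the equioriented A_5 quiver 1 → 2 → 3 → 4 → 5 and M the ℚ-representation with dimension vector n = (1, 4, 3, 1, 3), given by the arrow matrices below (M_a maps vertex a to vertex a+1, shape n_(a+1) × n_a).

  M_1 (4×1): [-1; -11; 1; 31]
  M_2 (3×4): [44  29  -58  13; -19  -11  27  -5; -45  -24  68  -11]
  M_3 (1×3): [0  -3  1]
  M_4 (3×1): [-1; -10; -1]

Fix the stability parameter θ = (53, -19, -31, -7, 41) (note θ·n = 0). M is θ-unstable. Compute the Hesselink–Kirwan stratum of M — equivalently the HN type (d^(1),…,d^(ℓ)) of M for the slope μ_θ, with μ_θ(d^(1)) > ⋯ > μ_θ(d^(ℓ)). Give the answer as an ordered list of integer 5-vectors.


Via rank(M_{q-1}∘⋯∘M_p): M ≅ I[1,3], I[2,2], I[2,3], I[2,5], I[5,5]^2.
μ_θ-semistable layers: μ^(1)=41; μ^(2)=1; μ^(3)=-7; μ^(4)=-19; μ^(5)=-25

((0, 0, 0, 0, 3); (1, 1, 1, 0, 0); (0, 0, 0, 1, 0); (0, 1, 0, 0, 0); (0, 2, 2, 0, 0))


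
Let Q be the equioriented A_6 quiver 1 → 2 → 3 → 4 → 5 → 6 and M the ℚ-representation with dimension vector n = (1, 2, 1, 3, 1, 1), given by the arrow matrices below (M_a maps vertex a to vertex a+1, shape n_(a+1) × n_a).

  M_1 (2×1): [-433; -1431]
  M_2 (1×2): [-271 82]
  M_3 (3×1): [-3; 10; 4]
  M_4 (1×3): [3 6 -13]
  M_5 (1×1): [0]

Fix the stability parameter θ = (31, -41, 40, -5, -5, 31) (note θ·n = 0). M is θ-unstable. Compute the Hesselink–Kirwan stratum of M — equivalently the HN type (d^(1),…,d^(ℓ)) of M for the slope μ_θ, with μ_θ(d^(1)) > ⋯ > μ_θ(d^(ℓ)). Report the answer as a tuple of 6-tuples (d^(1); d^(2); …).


Interval decomposition of M: I[1,5], I[2,2], I[4,4]^2, I[6,6].
HN type (ℓ=4): μ^(1)=31; μ^(2)=10; μ^(3)=-5; μ^(4)=-41

((0, 0, 0, 0, 0, 1); (0, 0, 1, 1, 1, 0); (1, 1, 0, 2, 0, 0); (0, 1, 0, 0, 0, 0))


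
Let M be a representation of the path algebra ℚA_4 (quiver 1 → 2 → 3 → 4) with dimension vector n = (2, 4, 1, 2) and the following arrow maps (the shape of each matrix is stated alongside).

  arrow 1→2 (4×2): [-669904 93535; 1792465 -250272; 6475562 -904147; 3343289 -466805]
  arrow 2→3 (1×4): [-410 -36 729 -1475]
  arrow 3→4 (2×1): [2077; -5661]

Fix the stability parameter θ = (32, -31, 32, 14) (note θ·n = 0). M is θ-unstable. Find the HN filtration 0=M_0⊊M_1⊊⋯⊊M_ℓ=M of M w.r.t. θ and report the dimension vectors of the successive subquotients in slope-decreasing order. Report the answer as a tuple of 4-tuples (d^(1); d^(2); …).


Barcode: M ≅ I[1,2], I[1,4], I[2,2]^2, I[4,4]. HN layers by μ_θ (4 steps, strictly decreasing):
  μ^(1)=23; μ^(2)=14; μ^(3)=1/2; μ^(4)=-31

((0, 0, 1, 1); (0, 0, 0, 1); (2, 2, 0, 0); (0, 2, 0, 0))


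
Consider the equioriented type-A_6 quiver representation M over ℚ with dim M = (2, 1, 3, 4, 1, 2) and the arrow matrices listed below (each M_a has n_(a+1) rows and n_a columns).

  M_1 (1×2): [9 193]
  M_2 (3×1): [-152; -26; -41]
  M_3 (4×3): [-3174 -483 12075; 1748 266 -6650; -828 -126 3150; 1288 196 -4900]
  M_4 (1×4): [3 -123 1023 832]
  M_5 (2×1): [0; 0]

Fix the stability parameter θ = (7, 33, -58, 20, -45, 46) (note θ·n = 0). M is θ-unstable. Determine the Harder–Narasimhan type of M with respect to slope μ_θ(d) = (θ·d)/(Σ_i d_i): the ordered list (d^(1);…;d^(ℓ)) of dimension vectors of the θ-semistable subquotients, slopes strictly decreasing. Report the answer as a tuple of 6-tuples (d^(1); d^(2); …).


Interval decomposition of M: I[1,1], I[1,5], I[3,3]^2, I[4,4]^3, I[6,6]^2.
HN type (ℓ=5): μ^(1)=46; μ^(2)=20; μ^(3)=7; μ^(4)=-43/5; μ^(5)=-58

((0, 0, 0, 0, 0, 2); (0, 0, 0, 3, 0, 0); (1, 0, 0, 0, 0, 0); (1, 1, 1, 1, 1, 0); (0, 0, 2, 0, 0, 0))


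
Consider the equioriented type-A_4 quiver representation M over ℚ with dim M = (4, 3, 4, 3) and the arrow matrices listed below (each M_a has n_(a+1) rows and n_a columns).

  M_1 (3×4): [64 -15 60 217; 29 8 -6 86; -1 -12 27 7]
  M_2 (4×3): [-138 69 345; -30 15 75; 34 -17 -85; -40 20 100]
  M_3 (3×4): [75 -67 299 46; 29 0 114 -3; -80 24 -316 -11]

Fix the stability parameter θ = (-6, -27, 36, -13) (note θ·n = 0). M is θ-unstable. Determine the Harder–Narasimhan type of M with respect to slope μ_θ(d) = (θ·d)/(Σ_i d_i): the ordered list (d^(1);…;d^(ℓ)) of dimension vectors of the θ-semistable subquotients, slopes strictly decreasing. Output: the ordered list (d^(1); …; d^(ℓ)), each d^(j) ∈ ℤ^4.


Via rank(M_{q-1}∘⋯∘M_p): M ≅ I[1,1], I[1,2]^2, I[1,4], I[3,3], I[3,4]^2.
μ_θ-semistable layers: μ^(1)=36; μ^(2)=23/2; μ^(3)=-6; μ^(4)=-33/2

((0, 0, 1, 0); (0, 0, 3, 3); (1, 0, 0, 0); (3, 3, 0, 0))


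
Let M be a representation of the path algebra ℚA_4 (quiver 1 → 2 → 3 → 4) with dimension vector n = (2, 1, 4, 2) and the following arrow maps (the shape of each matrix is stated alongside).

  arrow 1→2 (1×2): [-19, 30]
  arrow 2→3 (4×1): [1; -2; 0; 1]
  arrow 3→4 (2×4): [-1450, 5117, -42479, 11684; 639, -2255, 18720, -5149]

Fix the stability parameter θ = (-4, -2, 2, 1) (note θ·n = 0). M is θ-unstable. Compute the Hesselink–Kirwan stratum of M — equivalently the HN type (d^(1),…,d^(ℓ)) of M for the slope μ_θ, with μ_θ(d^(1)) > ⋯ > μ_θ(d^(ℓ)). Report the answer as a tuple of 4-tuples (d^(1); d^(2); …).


Barcode: M ≅ I[1,1], I[1,3], I[3,3], I[3,4]^2. HN layers by μ_θ (4 steps, strictly decreasing):
  μ^(1)=2; μ^(2)=3/2; μ^(3)=-2; μ^(4)=-4

((0, 0, 2, 0); (0, 0, 2, 2); (0, 1, 0, 0); (2, 0, 0, 0))


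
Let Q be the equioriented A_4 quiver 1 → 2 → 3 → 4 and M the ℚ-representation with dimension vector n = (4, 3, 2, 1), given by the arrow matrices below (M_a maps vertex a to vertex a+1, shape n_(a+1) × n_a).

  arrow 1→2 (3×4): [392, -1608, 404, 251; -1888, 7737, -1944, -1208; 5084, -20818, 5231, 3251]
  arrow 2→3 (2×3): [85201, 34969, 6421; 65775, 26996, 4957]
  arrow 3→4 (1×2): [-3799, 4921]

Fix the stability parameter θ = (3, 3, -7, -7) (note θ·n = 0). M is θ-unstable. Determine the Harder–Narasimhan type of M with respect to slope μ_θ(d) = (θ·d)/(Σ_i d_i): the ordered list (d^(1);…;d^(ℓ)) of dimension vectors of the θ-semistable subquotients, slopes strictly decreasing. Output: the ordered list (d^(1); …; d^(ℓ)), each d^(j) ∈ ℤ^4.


Interval decomposition of M: I[1,1], I[1,2], I[1,3], I[1,4].
HN type (ℓ=3): μ^(1)=3; μ^(2)=-1/3; μ^(3)=-2

((2, 1, 0, 0); (1, 1, 1, 0); (1, 1, 1, 1))


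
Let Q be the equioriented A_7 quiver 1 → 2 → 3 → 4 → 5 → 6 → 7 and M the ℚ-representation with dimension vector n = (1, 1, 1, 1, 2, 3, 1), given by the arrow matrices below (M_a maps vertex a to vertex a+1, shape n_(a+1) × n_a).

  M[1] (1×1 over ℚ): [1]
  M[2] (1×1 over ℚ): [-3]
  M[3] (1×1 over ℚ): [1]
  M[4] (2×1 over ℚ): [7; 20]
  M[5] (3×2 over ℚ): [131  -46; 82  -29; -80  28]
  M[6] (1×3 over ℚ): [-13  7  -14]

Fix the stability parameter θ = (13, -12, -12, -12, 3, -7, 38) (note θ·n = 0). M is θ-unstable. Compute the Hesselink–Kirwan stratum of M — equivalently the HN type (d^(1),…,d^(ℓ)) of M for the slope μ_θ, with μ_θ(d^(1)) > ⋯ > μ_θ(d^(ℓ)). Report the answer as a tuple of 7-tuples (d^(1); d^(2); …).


Barcode: M ≅ I[1,7], I[5,6], I[6,6]. HN layers by μ_θ (4 steps, strictly decreasing):
  μ^(1)=38; μ^(2)=-2; μ^(3)=-23/4; μ^(4)=-7

((0, 0, 0, 0, 0, 0, 1); (0, 0, 0, 0, 2, 2, 0); (1, 1, 1, 1, 0, 0, 0); (0, 0, 0, 0, 0, 1, 0))


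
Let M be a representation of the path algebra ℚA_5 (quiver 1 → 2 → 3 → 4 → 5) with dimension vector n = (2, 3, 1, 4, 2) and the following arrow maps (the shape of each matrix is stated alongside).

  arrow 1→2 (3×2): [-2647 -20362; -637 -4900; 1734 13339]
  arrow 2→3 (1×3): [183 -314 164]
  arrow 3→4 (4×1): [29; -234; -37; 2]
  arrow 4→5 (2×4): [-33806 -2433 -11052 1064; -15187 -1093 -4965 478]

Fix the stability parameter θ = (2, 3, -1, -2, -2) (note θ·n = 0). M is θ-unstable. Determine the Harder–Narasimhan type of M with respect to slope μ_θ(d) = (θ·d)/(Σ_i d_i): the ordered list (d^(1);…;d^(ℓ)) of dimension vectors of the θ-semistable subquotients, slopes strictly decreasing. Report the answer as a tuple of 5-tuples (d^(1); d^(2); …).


Barcode: M ≅ I[1,2], I[1,4], I[2,2], I[4,4], I[4,5]^2. HN layers by μ_θ (4 steps, strictly decreasing):
  μ^(1)=3; μ^(2)=2; μ^(3)=1/2; μ^(4)=-2

((0, 2, 0, 0, 0); (1, 0, 0, 0, 0); (1, 1, 1, 1, 0); (0, 0, 0, 3, 2))


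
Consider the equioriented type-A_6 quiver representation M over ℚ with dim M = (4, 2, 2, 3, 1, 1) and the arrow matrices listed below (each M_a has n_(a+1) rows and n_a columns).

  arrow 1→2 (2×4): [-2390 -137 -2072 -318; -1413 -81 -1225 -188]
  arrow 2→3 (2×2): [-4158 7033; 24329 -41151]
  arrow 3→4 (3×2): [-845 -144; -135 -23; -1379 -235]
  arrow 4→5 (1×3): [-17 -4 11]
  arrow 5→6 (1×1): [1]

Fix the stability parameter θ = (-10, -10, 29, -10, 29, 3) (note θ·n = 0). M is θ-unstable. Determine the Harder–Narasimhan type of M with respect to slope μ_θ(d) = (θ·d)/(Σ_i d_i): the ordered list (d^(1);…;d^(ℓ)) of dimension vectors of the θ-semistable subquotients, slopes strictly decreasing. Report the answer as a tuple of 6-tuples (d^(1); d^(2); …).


Interval decomposition of M: I[1,1]^2, I[1,4], I[1,6], I[4,4].
HN type (ℓ=3): μ^(1)=16; μ^(2)=19/2; μ^(3)=-10

((0, 0, 0, 0, 1, 1); (0, 0, 2, 2, 0, 0); (4, 2, 0, 1, 0, 0))


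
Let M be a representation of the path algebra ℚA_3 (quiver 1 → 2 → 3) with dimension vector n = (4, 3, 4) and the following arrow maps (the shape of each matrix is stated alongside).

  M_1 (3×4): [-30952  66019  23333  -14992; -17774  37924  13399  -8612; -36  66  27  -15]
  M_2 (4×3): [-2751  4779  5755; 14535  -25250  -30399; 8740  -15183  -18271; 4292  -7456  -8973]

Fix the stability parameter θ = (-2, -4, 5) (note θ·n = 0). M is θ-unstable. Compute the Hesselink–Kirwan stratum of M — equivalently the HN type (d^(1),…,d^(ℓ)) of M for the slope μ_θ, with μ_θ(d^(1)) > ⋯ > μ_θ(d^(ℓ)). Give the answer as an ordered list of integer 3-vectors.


Via rank(M_{q-1}∘⋯∘M_p): M ≅ I[1,1], I[1,3]^3, I[3,3].
μ_θ-semistable layers: μ^(1)=5; μ^(2)=-2; μ^(3)=-3

((0, 0, 4); (1, 0, 0); (3, 3, 0))


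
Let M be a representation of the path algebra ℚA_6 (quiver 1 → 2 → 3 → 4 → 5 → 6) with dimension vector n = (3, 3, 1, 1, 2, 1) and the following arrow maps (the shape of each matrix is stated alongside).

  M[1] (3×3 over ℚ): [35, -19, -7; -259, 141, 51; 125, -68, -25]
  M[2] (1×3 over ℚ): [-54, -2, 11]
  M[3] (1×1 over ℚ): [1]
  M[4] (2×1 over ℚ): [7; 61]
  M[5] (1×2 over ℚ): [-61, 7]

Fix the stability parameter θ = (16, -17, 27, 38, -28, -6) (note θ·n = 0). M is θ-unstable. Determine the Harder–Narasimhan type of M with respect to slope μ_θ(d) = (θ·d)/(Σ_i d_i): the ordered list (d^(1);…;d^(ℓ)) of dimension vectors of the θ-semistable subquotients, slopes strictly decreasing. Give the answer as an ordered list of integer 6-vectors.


Barcode: M ≅ I[1,2]^2, I[1,5], I[5,6]. HN layers by μ_θ (4 steps, strictly decreasing):
  μ^(1)=37/3; μ^(2)=-1/2; μ^(3)=-6; μ^(4)=-28

((0, 0, 1, 1, 1, 0); (3, 3, 0, 0, 0, 0); (0, 0, 0, 0, 0, 1); (0, 0, 0, 0, 1, 0))


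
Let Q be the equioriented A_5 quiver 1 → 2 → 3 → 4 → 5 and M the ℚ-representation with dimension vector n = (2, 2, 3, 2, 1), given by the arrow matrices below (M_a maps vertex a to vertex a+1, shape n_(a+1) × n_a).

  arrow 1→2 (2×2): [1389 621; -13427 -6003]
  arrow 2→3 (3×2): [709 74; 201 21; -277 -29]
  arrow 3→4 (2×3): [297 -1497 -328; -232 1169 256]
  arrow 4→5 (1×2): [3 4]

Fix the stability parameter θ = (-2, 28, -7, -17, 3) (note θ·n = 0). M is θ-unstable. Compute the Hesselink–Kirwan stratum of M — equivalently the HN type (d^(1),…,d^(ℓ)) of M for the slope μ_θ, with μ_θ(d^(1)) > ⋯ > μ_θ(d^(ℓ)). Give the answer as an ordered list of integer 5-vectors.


Interval decomposition of M: I[1,1], I[1,5], I[2,4], I[3,3].
HN type (ℓ=4): μ^(1)=3; μ^(2)=4/3; μ^(3)=-2; μ^(4)=-7

((0, 0, 0, 0, 1); (0, 2, 2, 2, 0); (2, 0, 0, 0, 0); (0, 0, 1, 0, 0))
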